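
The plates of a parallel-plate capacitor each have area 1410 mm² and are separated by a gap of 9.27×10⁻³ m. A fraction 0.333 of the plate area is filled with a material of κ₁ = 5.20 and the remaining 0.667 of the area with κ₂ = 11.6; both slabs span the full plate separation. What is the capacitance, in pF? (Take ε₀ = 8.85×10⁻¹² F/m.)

C ≈ 12.7 pF

A = 1410 mm² = 1.41×10⁻³ m².
Side-by-side slabs ⇒ two capacitors in parallel, each spanning the full gap.
C₁ = κ₁ε₀A₁/d = 5.20 × 8.85×10⁻¹² × 4.70×10⁻⁴ / 9.27×10⁻³ = 2.33×10⁻¹² F.
C₂ = κ₂ε₀A₂/d = 11.6 × 8.85×10⁻¹² × 9.40×10⁻⁴ / 9.27×10⁻³ = 1.04×10⁻¹¹ F.
C = C₁ + C₂ = 1.27×10⁻¹¹ F.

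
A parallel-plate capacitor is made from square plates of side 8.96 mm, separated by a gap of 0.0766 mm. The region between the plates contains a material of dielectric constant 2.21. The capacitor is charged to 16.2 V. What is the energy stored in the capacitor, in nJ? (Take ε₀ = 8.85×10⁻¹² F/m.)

A = (8.96 mm)² = 8.03×10⁻⁵ m².
C = κε₀A/d = 2.21 × 8.85×10⁻¹² × 8.03×10⁻⁵ / 7.66×10⁻⁵ = 2.05×10⁻¹¹ F.
U = ½CV² = ½ × 2.05×10⁻¹¹ × (16.2)² = 2.69×10⁻⁹ J.

2.69 nJ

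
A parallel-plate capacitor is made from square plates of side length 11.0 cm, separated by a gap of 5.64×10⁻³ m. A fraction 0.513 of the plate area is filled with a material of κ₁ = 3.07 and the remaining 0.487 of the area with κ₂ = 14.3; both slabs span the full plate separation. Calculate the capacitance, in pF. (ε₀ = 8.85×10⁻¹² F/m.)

A = (11.0 cm)² = 1.21×10⁻² m².
Side-by-side slabs ⇒ two capacitors in parallel, each spanning the full gap.
C₁ = κ₁ε₀A₁/d = 3.07 × 8.85×10⁻¹² × 6.21×10⁻³ / 5.64×10⁻³ = 2.99×10⁻¹¹ F.
C₂ = κ₂ε₀A₂/d = 14.3 × 8.85×10⁻¹² × 5.89×10⁻³ / 5.64×10⁻³ = 1.32×10⁻¹⁰ F.
C = C₁ + C₂ = 1.62×10⁻¹⁰ F.

162 pF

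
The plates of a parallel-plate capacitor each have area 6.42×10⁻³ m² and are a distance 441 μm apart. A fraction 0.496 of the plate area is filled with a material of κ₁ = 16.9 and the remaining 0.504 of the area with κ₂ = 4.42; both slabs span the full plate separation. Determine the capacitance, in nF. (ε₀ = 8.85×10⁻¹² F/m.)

Side-by-side slabs ⇒ two capacitors in parallel, each spanning the full gap.
C₁ = κ₁ε₀A₁/d = 16.9 × 8.85×10⁻¹² × 3.18×10⁻³ / 4.41×10⁻⁴ = 1.08×10⁻⁹ F.
C₂ = κ₂ε₀A₂/d = 4.42 × 8.85×10⁻¹² × 3.24×10⁻³ / 4.41×10⁻⁴ = 2.87×10⁻¹⁰ F.
C = C₁ + C₂ = 1.37×10⁻⁹ F.

1.37 nF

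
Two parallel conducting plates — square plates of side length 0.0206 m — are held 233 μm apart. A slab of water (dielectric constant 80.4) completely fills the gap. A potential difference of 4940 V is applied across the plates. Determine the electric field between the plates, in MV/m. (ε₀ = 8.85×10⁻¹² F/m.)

E = V/d = 4940 / 2.33×10⁻⁴ = 2.12×10⁷ V/m.

21.2 MV/m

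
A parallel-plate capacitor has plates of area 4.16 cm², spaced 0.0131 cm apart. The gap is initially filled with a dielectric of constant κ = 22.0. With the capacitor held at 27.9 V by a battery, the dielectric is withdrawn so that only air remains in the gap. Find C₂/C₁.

C₂/C₁ ≈ 0.0455

C = κε₀A/d scales with κ, so C₂/C₁ = 1/κ = 1/22.0 = 0.0455.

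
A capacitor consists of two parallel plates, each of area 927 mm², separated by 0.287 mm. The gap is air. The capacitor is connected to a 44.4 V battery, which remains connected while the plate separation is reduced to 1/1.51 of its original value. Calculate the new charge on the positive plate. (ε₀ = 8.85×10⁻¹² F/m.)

1.92 nC

A = 927 mm² = 9.27×10⁻⁴ m².
Initially C₁ = ε₀A/d = 8.85×10⁻¹² × 9.27×10⁻⁴ / 2.87×10⁻⁴ = 2.86×10⁻¹¹ F.
Q₁ = 1.27×10⁻⁹ C.
Battery connected ⇒ V is held fixed. C₂ = 1.51 C₁ and Q = CV, so Q₂/Q₁ = C₂/C₁ = 1.51.
Q₂ = 1.51 × 1.27×10⁻⁹ = 1.92×10⁻⁹ C.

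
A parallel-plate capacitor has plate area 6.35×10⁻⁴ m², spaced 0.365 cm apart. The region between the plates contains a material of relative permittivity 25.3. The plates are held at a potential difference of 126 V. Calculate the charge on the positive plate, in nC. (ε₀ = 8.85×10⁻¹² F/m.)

Q ≈ 4.91 nC

C = κε₀A/d = 25.3 × 8.85×10⁻¹² × 6.35×10⁻⁴ / 3.65×10⁻³ = 3.90×10⁻¹¹ F.
Q = CV = 3.90×10⁻¹¹ × 126 = 4.91×10⁻⁹ C.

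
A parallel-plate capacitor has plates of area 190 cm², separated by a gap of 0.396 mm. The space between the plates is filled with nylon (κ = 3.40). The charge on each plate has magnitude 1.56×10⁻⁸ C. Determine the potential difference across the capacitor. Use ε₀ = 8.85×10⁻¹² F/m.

A = 190 cm² = 1.90×10⁻² m².
C = κε₀A/d = 3.40 × 8.85×10⁻¹² × 1.90×10⁻² / 3.96×10⁻⁴ = 1.44×10⁻⁹ F.
V = Q/C = 1.56×10⁻⁸ / 1.44×10⁻⁹ = 10.8 V.

10.8 V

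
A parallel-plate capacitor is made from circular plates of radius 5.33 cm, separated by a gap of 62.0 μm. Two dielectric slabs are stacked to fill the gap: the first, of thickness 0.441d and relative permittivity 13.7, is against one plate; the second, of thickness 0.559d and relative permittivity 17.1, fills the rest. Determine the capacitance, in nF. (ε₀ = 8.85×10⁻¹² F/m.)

A = π(5.33 cm)² = 8.92×10⁻³ m².
Stacked slabs ⇒ two capacitors in series, each with the full plate area.
C₁ = κ₁ε₀A/d₁ = 13.7 × 8.85×10⁻¹² × 8.92×10⁻³ / 2.73×10⁻⁵ = 3.96×10⁻⁸ F.
C₂ = κ₂ε₀A/d₂ = 17.1 × 8.85×10⁻¹² × 8.92×10⁻³ / 3.47×10⁻⁵ = 3.90×10⁻⁸ F.
C = (1/C₁ + 1/C₂)⁻¹ = 1.96×10⁻⁸ F.

19.6 nF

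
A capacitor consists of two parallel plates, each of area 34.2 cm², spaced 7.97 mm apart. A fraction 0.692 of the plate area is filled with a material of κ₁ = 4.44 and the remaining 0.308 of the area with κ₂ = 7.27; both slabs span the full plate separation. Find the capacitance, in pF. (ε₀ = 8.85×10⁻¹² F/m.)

A = 34.2 cm² = 3.42×10⁻³ m².
Side-by-side slabs ⇒ two capacitors in parallel, each spanning the full gap.
C₁ = κ₁ε₀A₁/d = 4.44 × 8.85×10⁻¹² × 2.37×10⁻³ / 7.97×10⁻³ = 1.17×10⁻¹¹ F.
C₂ = κ₂ε₀A₂/d = 7.27 × 8.85×10⁻¹² × 1.05×10⁻³ / 7.97×10⁻³ = 8.50×10⁻¹² F.
C = C₁ + C₂ = 2.02×10⁻¹¹ F.

20.2 pF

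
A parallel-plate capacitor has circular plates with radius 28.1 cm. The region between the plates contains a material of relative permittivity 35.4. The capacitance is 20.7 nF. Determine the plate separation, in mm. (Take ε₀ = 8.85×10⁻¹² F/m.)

A = π(28.1 cm)² = 0.248 m².
d = κε₀A/C = 35.4 × 8.85×10⁻¹² × 0.248 / 2.07×10⁻⁸ = 3.75×10⁻³ m.

3.75 mm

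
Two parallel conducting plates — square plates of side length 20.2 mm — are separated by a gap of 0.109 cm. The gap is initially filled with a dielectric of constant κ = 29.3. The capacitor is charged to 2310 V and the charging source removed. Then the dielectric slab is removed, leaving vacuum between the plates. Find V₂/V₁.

Isolated ⇒ Q is held fixed.
C₂ = 0.0341 C₁ and V = Q/C, so V₂/V₁ = C₁/C₂ = 29.3.

29.3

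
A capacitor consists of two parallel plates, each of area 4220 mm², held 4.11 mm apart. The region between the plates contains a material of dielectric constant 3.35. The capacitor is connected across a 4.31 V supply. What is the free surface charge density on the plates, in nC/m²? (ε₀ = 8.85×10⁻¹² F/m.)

A = 4220 mm² = 4.22×10⁻³ m².
C = κε₀A/d = 3.35 × 8.85×10⁻¹² × 4.22×10⁻³ / 4.11×10⁻³ = 3.04×10⁻¹¹ F.
σ = Q/A = CV/A = 3.04×10⁻¹¹ × 4.31 / 4.22×10⁻³ = 3.11×10⁻⁸ C/m².

σ ≈ 31.1 nC/m²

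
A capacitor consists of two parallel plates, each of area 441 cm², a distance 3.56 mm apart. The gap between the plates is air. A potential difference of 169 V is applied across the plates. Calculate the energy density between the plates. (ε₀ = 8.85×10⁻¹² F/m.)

u ≈ 9.97 mJ/m³

E = V/d = 169 / 3.56×10⁻³ = 4.75×10⁴ V/m.
u = ½ε₀E² = ½ × 8.85×10⁻¹² × (4.75×10⁴)² = 9.97×10⁻³ J/m³.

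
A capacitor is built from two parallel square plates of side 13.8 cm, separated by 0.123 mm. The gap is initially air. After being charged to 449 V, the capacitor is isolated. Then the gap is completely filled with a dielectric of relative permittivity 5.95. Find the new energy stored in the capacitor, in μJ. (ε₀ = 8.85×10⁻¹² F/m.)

A = (13.8 cm)² = 1.90×10⁻² m².
Initially C₁ = ε₀A/d = 8.85×10⁻¹² × 1.90×10⁻² / 1.23×10⁻⁴ = 1.37×10⁻⁹ F.
U₁ = 1.38×10⁻⁴ J.
Isolated ⇒ Q is held fixed. C₂ = 5.95 C₁ and U = Q²/(2C), so U₂/U₁ = C₁/C₂ = 0.168.
U₂ = 0.168 × 1.38×10⁻⁴ = 2.32×10⁻⁵ J.

U ≈ 23.2 μJ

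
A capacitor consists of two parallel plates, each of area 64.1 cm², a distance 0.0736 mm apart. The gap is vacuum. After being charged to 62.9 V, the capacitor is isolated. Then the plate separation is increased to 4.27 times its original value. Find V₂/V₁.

Isolated ⇒ Q is held fixed.
C₂ = 0.234 C₁ and V = Q/C, so V₂/V₁ = C₁/C₂ = 4.27.

V₂/V₁ ≈ 4.27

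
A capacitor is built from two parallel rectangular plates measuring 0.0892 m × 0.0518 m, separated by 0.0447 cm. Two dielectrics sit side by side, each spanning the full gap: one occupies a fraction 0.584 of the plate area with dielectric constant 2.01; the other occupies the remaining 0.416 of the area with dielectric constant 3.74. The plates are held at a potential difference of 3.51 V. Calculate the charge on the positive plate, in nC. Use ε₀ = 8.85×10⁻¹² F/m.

A = 0.0892 × 0.0518 m² = 4.62×10⁻³ m².
Side-by-side slabs ⇒ two capacitors in parallel, each spanning the full gap.
C₁ = κ₁ε₀A₁/d = 2.01 × 8.85×10⁻¹² × 2.70×10⁻³ / 4.47×10⁻⁴ = 1.07×10⁻¹⁰ F.
C₂ = κ₂ε₀A₂/d = 3.74 × 8.85×10⁻¹² × 1.92×10⁻³ / 4.47×10⁻⁴ = 1.42×10⁻¹⁰ F.
C = C₁ + C₂ = 2.50×10⁻¹⁰ F.
Q = CV = 2.50×10⁻¹⁰ × 3.51 = 8.76×10⁻¹⁰ C.

Q ≈ 0.876 nC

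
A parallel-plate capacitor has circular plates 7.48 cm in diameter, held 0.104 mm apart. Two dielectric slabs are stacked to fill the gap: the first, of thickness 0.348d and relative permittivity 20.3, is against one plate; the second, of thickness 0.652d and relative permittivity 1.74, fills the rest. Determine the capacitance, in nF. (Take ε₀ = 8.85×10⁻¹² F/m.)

C ≈ 0.954 nF

A = π(7.48/2 cm)² = 4.39×10⁻³ m².
Stacked slabs ⇒ two capacitors in series, each with the full plate area.
C₁ = κ₁ε₀A/d₁ = 20.3 × 8.85×10⁻¹² × 4.39×10⁻³ / 3.62×10⁻⁵ = 2.18×10⁻⁸ F.
C₂ = κ₂ε₀A/d₂ = 1.74 × 8.85×10⁻¹² × 4.39×10⁻³ / 6.78×10⁻⁵ = 9.98×10⁻¹⁰ F.
C = (1/C₁ + 1/C₂)⁻¹ = 9.54×10⁻¹⁰ F.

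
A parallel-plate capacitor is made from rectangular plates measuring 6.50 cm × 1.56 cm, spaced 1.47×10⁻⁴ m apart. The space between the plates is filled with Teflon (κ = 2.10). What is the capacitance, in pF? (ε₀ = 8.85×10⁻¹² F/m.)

A = 6.50 × 1.56 cm² = 1.01×10⁻³ m².
C = κε₀A/d = 2.10 × 8.85×10⁻¹² × 1.01×10⁻³ / 1.47×10⁻⁴ = 1.28×10⁻¹⁰ F.

C ≈ 128 pF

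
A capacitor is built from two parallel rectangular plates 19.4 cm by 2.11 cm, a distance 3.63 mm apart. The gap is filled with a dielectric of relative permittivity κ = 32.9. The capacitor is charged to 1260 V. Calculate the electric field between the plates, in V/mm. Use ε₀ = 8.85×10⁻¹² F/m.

E = V/d = 1260 / 3.63×10⁻³ = 3.47×10⁵ V/m.

E ≈ 347 V/mm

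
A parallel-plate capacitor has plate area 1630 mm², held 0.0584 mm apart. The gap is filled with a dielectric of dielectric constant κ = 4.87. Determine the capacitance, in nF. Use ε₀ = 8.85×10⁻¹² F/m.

C ≈ 1.20 nF

A = 1630 mm² = 1.63×10⁻³ m².
C = κε₀A/d = 4.87 × 8.85×10⁻¹² × 1.63×10⁻³ / 5.84×10⁻⁵ = 1.20×10⁻⁹ F.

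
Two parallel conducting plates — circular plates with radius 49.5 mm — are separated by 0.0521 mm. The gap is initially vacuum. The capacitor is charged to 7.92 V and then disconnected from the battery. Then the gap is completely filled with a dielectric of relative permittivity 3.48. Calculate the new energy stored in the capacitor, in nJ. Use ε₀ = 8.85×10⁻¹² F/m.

A = π(49.5 mm)² = 7.70×10⁻³ m².
Initially C₁ = ε₀A/d = 8.85×10⁻¹² × 7.70×10⁻³ / 5.21×10⁻⁵ = 1.31×10⁻⁹ F.
U₁ = 4.10×10⁻⁸ J.
Isolated ⇒ Q is held fixed. C₂ = 3.48 C₁ and U = Q²/(2C), so U₂/U₁ = C₁/C₂ = 0.287.
U₂ = 0.287 × 4.10×10⁻⁸ = 1.18×10⁻⁸ J.

U ≈ 11.8 nJ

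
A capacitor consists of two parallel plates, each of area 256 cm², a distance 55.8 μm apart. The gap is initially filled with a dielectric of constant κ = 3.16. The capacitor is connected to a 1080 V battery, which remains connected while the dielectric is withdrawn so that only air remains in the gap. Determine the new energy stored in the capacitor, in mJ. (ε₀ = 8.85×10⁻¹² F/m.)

A = 256 cm² = 2.56×10⁻² m².
Initially C₁ = κε₀A/d = 3.16 × 8.85×10⁻¹² × 2.56×10⁻² / 5.58×10⁻⁵ = 1.28×10⁻⁸ F.
U₁ = 7.48×10⁻³ J.
Battery connected ⇒ V is held fixed. C₂ = 0.316 C₁ and U = ½CV², so U₂/U₁ = C₂/C₁ = 0.316.
U₂ = 0.316 × 7.48×10⁻³ = 2.37×10⁻³ J.

U ≈ 2.37 mJ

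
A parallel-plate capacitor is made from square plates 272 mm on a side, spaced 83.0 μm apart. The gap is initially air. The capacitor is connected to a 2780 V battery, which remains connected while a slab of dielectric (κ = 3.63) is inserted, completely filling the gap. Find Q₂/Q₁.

Battery connected ⇒ V is held fixed.
C₂ = 3.63 C₁ and Q = CV, so Q₂/Q₁ = C₂/C₁ = 3.63.

Q₂/Q₁ ≈ 3.63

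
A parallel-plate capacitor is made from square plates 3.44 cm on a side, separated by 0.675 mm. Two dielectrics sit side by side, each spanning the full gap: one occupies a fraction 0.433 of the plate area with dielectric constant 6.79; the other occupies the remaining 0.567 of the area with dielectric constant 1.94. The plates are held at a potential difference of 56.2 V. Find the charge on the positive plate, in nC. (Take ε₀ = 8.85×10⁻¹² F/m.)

3.52 nC

A = (3.44 cm)² = 1.18×10⁻³ m².
Side-by-side slabs ⇒ two capacitors in parallel, each spanning the full gap.
C₁ = κ₁ε₀A₁/d = 6.79 × 8.85×10⁻¹² × 5.12×10⁻⁴ / 6.75×10⁻⁴ = 4.56×10⁻¹¹ F.
C₂ = κ₂ε₀A₂/d = 1.94 × 8.85×10⁻¹² × 6.71×10⁻⁴ / 6.75×10⁻⁴ = 1.71×10⁻¹¹ F.
C = C₁ + C₂ = 6.27×10⁻¹¹ F.
Q = CV = 6.27×10⁻¹¹ × 56.2 = 3.52×10⁻⁹ C.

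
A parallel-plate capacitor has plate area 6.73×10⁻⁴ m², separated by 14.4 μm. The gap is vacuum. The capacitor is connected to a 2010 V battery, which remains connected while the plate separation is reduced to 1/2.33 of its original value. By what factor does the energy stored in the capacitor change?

Battery connected ⇒ V is held fixed.
C₂ = 2.33 C₁ and U = ½CV², so U₂/U₁ = C₂/C₁ = 2.33.

U₂/U₁ ≈ 2.33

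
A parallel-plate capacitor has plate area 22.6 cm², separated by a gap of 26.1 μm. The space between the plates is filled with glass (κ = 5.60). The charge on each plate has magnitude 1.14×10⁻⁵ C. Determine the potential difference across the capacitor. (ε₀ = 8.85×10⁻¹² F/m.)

V ≈ 2.66 kV

A = 22.6 cm² = 2.26×10⁻³ m².
C = κε₀A/d = 5.60 × 8.85×10⁻¹² × 2.26×10⁻³ / 2.61×10⁻⁵ = 4.29×10⁻⁹ F.
V = Q/C = 1.14×10⁻⁵ / 4.29×10⁻⁹ = 2.66×10³ V.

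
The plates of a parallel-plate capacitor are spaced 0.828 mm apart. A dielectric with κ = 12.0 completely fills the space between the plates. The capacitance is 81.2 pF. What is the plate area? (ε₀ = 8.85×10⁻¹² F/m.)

A = Cd/(κε₀) = 8.12×10⁻¹¹ × 8.28×10⁻⁴ / (12.0 × 8.85×10⁻¹²) = 6.33×10⁻⁴ m².

A ≈ 6.33 cm²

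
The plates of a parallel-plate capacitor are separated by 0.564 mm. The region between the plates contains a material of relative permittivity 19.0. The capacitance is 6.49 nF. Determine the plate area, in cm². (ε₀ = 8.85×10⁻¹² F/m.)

A = Cd/(κε₀) = 6.49×10⁻⁹ × 5.64×10⁻⁴ / (19.0 × 8.85×10⁻¹²) = 2.18×10⁻² m².

A ≈ 218 cm²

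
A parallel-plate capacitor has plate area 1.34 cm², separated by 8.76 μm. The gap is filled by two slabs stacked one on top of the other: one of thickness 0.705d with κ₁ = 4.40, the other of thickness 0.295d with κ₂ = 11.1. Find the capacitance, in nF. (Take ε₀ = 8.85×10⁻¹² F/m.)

A = 1.34 cm² = 1.34×10⁻⁴ m².
Stacked slabs ⇒ two capacitors in series, each with the full plate area.
C₁ = κ₁ε₀A/d₁ = 4.40 × 8.85×10⁻¹² × 1.34×10⁻⁴ / 6.18×10⁻⁶ = 8.45×10⁻¹⁰ F.
C₂ = κ₂ε₀A/d₂ = 11.1 × 8.85×10⁻¹² × 1.34×10⁻⁴ / 2.58×10⁻⁶ = 5.09×10⁻⁹ F.
C = (1/C₁ + 1/C₂)⁻¹ = 7.25×10⁻¹⁰ F.

C ≈ 0.725 nF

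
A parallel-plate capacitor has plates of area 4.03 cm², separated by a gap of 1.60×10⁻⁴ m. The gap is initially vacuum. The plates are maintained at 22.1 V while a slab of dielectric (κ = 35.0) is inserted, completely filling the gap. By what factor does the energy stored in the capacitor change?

35.0

Battery connected ⇒ V is held fixed.
C₂ = 35.0 C₁ and U = ½CV², so U₂/U₁ = C₂/C₁ = 35.0.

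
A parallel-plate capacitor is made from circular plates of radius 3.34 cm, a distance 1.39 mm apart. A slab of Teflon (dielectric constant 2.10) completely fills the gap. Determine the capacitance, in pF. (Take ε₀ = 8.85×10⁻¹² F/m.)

A = π(3.34 cm)² = 3.50×10⁻³ m².
C = κε₀A/d = 2.10 × 8.85×10⁻¹² × 3.50×10⁻³ / 1.39×10⁻³ = 4.69×10⁻¹¹ F.

C ≈ 46.9 pF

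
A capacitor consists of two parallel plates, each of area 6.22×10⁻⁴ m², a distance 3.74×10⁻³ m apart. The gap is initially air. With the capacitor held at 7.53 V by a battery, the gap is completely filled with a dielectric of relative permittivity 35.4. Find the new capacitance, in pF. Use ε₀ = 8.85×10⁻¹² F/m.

52.1 pF

Initially C₁ = ε₀A/d = 8.85×10⁻¹² × 6.22×10⁻⁴ / 3.74×10⁻³ = 1.47×10⁻¹² F.
C = κε₀A/d scales with κ, so C₂/C₁ = κ = 35.4.
C₂ = 35.4 × 1.47×10⁻¹² = 5.21×10⁻¹¹ F.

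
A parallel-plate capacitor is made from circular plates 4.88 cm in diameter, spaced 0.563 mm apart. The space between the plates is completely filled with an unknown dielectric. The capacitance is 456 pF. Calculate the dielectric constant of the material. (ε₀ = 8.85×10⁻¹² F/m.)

A = π(4.88/2 cm)² = 1.87×10⁻³ m².
κ = Cd/(ε₀A) = 4.56×10⁻¹⁰ × 5.63×10⁻⁴ / (8.85×10⁻¹² × 1.87×10⁻³) = 15.5.

15.5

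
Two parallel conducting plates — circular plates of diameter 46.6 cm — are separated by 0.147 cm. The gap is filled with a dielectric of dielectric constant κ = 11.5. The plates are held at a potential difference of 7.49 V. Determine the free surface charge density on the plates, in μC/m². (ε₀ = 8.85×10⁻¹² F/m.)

σ ≈ 0.519 μC/m²

A = π(46.6/2 cm)² = 0.171 m².
C = κε₀A/d = 11.5 × 8.85×10⁻¹² × 0.171 / 1.47×10⁻³ = 1.18×10⁻⁸ F.
σ = Q/A = CV/A = 1.18×10⁻⁸ × 7.49 / 0.171 = 5.19×10⁻⁷ C/m².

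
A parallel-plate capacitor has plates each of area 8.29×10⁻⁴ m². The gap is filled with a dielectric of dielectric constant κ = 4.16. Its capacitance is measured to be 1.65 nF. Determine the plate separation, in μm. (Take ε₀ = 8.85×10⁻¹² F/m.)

d = κε₀A/C = 4.16 × 8.85×10⁻¹² × 8.29×10⁻⁴ / 1.65×10⁻⁹ = 1.85×10⁻⁵ m.

d ≈ 18.5 μm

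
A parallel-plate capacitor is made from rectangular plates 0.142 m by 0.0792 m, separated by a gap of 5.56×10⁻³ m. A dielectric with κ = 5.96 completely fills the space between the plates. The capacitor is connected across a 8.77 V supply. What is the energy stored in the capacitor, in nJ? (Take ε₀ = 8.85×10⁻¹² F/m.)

4.10 nJ

A = 0.142 × 0.0792 m² = 1.12×10⁻² m².
C = κε₀A/d = 5.96 × 8.85×10⁻¹² × 1.12×10⁻² / 5.56×10⁻³ = 1.07×10⁻¹⁰ F.
U = ½CV² = ½ × 1.07×10⁻¹⁰ × (8.77)² = 4.10×10⁻⁹ J.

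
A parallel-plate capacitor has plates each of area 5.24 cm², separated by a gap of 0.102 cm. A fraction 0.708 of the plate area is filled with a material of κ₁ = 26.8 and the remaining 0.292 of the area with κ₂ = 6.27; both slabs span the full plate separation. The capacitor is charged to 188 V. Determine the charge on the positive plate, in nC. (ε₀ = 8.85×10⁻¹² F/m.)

A = 5.24 cm² = 5.24×10⁻⁴ m².
Side-by-side slabs ⇒ two capacitors in parallel, each spanning the full gap.
C₁ = κ₁ε₀A₁/d = 26.8 × 8.85×10⁻¹² × 3.71×10⁻⁴ / 1.02×10⁻³ = 8.63×10⁻¹¹ F.
C₂ = κ₂ε₀A₂/d = 6.27 × 8.85×10⁻¹² × 1.53×10⁻⁴ / 1.02×10⁻³ = 8.32×10⁻¹² F.
C = C₁ + C₂ = 9.46×10⁻¹¹ F.
Q = CV = 9.46×10⁻¹¹ × 188 = 1.78×10⁻⁸ C.

17.8 nC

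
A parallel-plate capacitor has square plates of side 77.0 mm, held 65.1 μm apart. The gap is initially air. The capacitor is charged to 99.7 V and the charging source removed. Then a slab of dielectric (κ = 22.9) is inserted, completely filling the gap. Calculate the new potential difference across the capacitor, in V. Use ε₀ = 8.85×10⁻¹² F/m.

A = (77.0 mm)² = 5.93×10⁻³ m².
Initially C₁ = ε₀A/d = 8.85×10⁻¹² × 5.93×10⁻³ / 6.51×10⁻⁵ = 8.06×10⁻¹⁰ F.
V₁ = 99.7 V.
Isolated ⇒ Q is held fixed. C₂ = 22.9 C₁ and V = Q/C, so V₂/V₁ = C₁/C₂ = 0.0437.
V₂ = 0.0437 × 99.7 = 4.35 V.

4.35 V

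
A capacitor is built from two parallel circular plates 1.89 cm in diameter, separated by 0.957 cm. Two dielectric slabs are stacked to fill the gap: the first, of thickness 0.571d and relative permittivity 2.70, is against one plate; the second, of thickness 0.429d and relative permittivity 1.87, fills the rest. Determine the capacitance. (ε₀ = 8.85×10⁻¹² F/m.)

C ≈ 0.588 pF

A = π(1.89/2 cm)² = 2.81×10⁻⁴ m².
Stacked slabs ⇒ two capacitors in series, each with the full plate area.
C₁ = κ₁ε₀A/d₁ = 2.70 × 8.85×10⁻¹² × 2.81×10⁻⁴ / 5.46×10⁻³ = 1.23×10⁻¹² F.
C₂ = κ₂ε₀A/d₂ = 1.87 × 8.85×10⁻¹² × 2.81×10⁻⁴ / 4.11×10⁻³ = 1.13×10⁻¹² F.
C = (1/C₁ + 1/C₂)⁻¹ = 5.88×10⁻¹³ F.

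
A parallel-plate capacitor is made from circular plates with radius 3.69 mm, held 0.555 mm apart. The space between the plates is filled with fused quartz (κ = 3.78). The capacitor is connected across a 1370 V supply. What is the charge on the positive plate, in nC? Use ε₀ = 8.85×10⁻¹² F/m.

A = π(3.69 mm)² = 4.28×10⁻⁵ m².
C = κε₀A/d = 3.78 × 8.85×10⁻¹² × 4.28×10⁻⁵ / 5.55×10⁻⁴ = 2.58×10⁻¹² F.
Q = CV = 2.58×10⁻¹² × 1370 = 3.53×10⁻⁹ C.

Q ≈ 3.53 nC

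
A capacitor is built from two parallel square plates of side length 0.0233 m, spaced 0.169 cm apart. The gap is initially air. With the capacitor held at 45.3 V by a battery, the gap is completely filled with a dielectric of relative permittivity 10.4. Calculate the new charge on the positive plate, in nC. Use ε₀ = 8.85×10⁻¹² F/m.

A = (0.0233 m)² = 5.43×10⁻⁴ m².
Initially C₁ = ε₀A/d = 8.85×10⁻¹² × 5.43×10⁻⁴ / 1.69×10⁻³ = 2.84×10⁻¹² F.
Q₁ = 1.29×10⁻¹⁰ C.
Battery connected ⇒ V is held fixed. C₂ = 10.4 C₁ and Q = CV, so Q₂/Q₁ = C₂/C₁ = 10.4.
Q₂ = 10.4 × 1.29×10⁻¹⁰ = 1.34×10⁻⁹ C.

1.34 nC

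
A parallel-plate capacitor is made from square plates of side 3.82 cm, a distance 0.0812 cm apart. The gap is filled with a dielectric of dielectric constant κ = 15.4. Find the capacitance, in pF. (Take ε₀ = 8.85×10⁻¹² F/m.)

C ≈ 245 pF

A = (3.82 cm)² = 1.46×10⁻³ m².
C = κε₀A/d = 15.4 × 8.85×10⁻¹² × 1.46×10⁻³ / 8.12×10⁻⁴ = 2.45×10⁻¹⁰ F.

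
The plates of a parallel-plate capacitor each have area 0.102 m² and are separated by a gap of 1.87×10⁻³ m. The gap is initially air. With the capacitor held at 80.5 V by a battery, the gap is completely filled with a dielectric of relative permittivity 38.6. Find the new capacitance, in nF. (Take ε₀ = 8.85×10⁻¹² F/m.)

Initially C₁ = ε₀A/d = 8.85×10⁻¹² × 0.102 / 1.87×10⁻³ = 4.83×10⁻¹⁰ F.
C = κε₀A/d scales with κ, so C₂/C₁ = κ = 38.6.
C₂ = 38.6 × 4.83×10⁻¹⁰ = 1.86×10⁻⁸ F.

C ≈ 18.6 nF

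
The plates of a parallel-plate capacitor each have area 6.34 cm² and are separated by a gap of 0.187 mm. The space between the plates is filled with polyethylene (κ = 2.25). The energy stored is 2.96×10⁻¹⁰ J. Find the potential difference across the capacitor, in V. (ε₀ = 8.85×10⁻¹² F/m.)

V ≈ 2.96 V

A = 6.34 cm² = 6.34×10⁻⁴ m².
C = κε₀A/d = 2.25 × 8.85×10⁻¹² × 6.34×10⁻⁴ / 1.87×10⁻⁴ = 6.75×10⁻¹¹ F.
V = √(2U/C) = √(2 × 2.96×10⁻¹⁰ / 6.75×10⁻¹¹) = 2.96 V.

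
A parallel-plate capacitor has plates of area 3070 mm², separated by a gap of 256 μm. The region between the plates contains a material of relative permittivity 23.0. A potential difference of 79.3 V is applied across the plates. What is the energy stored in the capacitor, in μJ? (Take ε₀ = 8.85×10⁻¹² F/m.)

U ≈ 7.68 μJ

A = 3070 mm² = 3.07×10⁻³ m².
C = κε₀A/d = 23.0 × 8.85×10⁻¹² × 3.07×10⁻³ / 2.56×10⁻⁴ = 2.44×10⁻⁹ F.
U = ½CV² = ½ × 2.44×10⁻⁹ × (79.3)² = 7.68×10⁻⁶ J.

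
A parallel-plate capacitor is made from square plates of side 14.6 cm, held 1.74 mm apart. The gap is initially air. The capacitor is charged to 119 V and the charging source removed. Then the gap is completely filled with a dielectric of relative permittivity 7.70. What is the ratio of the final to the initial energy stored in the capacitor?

Isolated ⇒ Q is held fixed.
C₂ = 7.70 C₁ and U = Q²/(2C), so U₂/U₁ = C₁/C₂ = 0.130.

0.130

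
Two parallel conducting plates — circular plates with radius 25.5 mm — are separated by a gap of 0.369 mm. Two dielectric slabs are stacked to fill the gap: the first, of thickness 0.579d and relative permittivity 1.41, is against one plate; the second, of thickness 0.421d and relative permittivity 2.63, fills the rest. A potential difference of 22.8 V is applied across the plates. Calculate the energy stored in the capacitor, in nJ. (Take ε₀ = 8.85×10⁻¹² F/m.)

A = π(25.5 mm)² = 2.04×10⁻³ m².
Stacked slabs ⇒ two capacitors in series, each with the full plate area.
C₁ = κ₁ε₀A/d₁ = 1.41 × 8.85×10⁻¹² × 2.04×10⁻³ / 2.14×10⁻⁴ = 1.19×10⁻¹⁰ F.
C₂ = κ₂ε₀A/d₂ = 2.63 × 8.85×10⁻¹² × 2.04×10⁻³ / 1.55×10⁻⁴ = 3.06×10⁻¹⁰ F.
C = (1/C₁ + 1/C₂)⁻¹ = 8.58×10⁻¹¹ F.
U = ½CV² = ½ × 8.58×10⁻¹¹ × (22.8)² = 2.23×10⁻⁸ J.

22.3 nJ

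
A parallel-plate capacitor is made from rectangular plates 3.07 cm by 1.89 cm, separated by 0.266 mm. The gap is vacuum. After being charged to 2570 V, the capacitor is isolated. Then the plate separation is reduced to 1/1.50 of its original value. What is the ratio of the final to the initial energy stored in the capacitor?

0.667

Isolated ⇒ Q is held fixed.
C₂ = 1.50 C₁ and U = Q²/(2C), so U₂/U₁ = C₁/C₂ = 0.667.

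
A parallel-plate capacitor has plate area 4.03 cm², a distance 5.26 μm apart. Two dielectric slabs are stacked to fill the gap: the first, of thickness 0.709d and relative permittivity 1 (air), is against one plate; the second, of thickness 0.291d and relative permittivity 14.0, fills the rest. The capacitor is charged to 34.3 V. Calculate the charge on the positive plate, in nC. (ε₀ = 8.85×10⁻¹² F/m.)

31.9 nC

A = 4.03 cm² = 4.03×10⁻⁴ m².
Stacked slabs ⇒ two capacitors in series, each with the full plate area.
C₁ = κ₁ε₀A/d₁ = 1.00 × 8.85×10⁻¹² × 4.03×10⁻⁴ / 3.73×10⁻⁶ = 9.56×10⁻¹⁰ F.
C₂ = κ₂ε₀A/d₂ = 14.0 × 8.85×10⁻¹² × 4.03×10⁻⁴ / 1.53×10⁻⁶ = 3.26×10⁻⁸ F.
C = (1/C₁ + 1/C₂)⁻¹ = 9.29×10⁻¹⁰ F.
Q = CV = 9.29×10⁻¹⁰ × 34.3 = 3.19×10⁻⁸ C.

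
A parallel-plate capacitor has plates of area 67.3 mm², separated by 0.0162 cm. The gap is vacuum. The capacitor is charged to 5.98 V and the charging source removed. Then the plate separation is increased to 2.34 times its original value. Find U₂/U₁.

Isolated ⇒ Q is held fixed.
C₂ = 0.427 C₁ and U = Q²/(2C), so U₂/U₁ = C₁/C₂ = 2.34.

2.34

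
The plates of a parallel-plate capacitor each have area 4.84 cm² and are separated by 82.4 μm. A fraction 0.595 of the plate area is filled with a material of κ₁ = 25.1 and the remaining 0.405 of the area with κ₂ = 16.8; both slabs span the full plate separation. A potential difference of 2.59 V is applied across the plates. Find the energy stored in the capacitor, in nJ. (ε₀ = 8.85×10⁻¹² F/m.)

3.79 nJ

A = 4.84 cm² = 4.84×10⁻⁴ m².
Side-by-side slabs ⇒ two capacitors in parallel, each spanning the full gap.
C₁ = κ₁ε₀A₁/d = 25.1 × 8.85×10⁻¹² × 2.88×10⁻⁴ / 8.24×10⁻⁵ = 7.76×10⁻¹⁰ F.
C₂ = κ₂ε₀A₂/d = 16.8 × 8.85×10⁻¹² × 1.96×10⁻⁴ / 8.24×10⁻⁵ = 3.54×10⁻¹⁰ F.
C = C₁ + C₂ = 1.13×10⁻⁹ F.
U = ½CV² = ½ × 1.13×10⁻⁹ × (2.59)² = 3.79×10⁻⁹ J.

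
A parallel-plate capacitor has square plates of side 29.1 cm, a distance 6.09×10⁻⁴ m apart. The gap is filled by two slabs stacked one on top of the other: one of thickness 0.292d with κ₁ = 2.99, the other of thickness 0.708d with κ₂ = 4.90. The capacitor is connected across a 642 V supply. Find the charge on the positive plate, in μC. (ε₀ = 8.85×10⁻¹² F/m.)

A = (29.1 cm)² = 8.47×10⁻² m².
Stacked slabs ⇒ two capacitors in series, each with the full plate area.
C₁ = κ₁ε₀A/d₁ = 2.99 × 8.85×10⁻¹² × 8.47×10⁻² / 1.78×10⁻⁴ = 1.26×10⁻⁸ F.
C₂ = κ₂ε₀A/d₂ = 4.90 × 8.85×10⁻¹² × 8.47×10⁻² / 4.31×10⁻⁴ = 8.52×10⁻⁹ F.
C = (1/C₁ + 1/C₂)⁻¹ = 5.08×10⁻⁹ F.
Q = CV = 5.08×10⁻⁹ × 642 = 3.26×10⁻⁶ C.

Q ≈ 3.26 μC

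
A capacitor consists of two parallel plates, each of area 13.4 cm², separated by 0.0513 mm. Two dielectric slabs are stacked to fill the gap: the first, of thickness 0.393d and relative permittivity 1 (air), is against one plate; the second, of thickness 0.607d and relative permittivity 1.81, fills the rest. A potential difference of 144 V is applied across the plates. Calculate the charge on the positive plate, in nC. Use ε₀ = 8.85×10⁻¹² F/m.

45.7 nC

A = 13.4 cm² = 1.34×10⁻³ m².
Stacked slabs ⇒ two capacitors in series, each with the full plate area.
C₁ = κ₁ε₀A/d₁ = 1.00 × 8.85×10⁻¹² × 1.34×10⁻³ / 2.02×10⁻⁵ = 5.88×10⁻¹⁰ F.
C₂ = κ₂ε₀A/d₂ = 1.81 × 8.85×10⁻¹² × 1.34×10⁻³ / 3.11×10⁻⁵ = 6.89×10⁻¹⁰ F.
C = (1/C₁ + 1/C₂)⁻¹ = 3.17×10⁻¹⁰ F.
Q = CV = 3.17×10⁻¹⁰ × 144 = 4.57×10⁻⁸ C.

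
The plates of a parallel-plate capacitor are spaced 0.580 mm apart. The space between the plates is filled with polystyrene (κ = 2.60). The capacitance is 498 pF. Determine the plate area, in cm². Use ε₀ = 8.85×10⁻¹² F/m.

A ≈ 126 cm²

A = Cd/(κε₀) = 4.98×10⁻¹⁰ × 5.80×10⁻⁴ / (2.60 × 8.85×10⁻¹²) = 1.26×10⁻² m².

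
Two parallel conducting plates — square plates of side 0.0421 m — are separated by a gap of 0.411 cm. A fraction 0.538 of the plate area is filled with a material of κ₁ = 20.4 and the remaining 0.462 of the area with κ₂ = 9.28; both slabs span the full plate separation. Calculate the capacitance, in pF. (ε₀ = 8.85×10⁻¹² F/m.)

58.2 pF

A = (0.0421 m)² = 1.77×10⁻³ m².
Side-by-side slabs ⇒ two capacitors in parallel, each spanning the full gap.
C₁ = κ₁ε₀A₁/d = 20.4 × 8.85×10⁻¹² × 9.54×10⁻⁴ / 4.11×10⁻³ = 4.19×10⁻¹¹ F.
C₂ = κ₂ε₀A₂/d = 9.28 × 8.85×10⁻¹² × 8.19×10⁻⁴ / 4.11×10⁻³ = 1.64×10⁻¹¹ F.
C = C₁ + C₂ = 5.82×10⁻¹¹ F.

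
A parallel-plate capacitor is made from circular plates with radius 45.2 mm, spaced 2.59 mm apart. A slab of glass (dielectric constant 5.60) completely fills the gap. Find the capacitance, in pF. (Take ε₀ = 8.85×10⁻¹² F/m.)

123 pF

A = π(45.2 mm)² = 6.42×10⁻³ m².
C = κε₀A/d = 5.60 × 8.85×10⁻¹² × 6.42×10⁻³ / 2.59×10⁻³ = 1.23×10⁻¹⁰ F.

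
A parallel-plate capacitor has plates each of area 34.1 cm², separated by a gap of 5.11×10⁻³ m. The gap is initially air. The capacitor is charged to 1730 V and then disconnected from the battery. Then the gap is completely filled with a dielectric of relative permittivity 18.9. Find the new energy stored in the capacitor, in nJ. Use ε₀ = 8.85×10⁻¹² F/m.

U ≈ 468 nJ

A = 34.1 cm² = 3.41×10⁻³ m².
Initially C₁ = ε₀A/d = 8.85×10⁻¹² × 3.41×10⁻³ / 5.11×10⁻³ = 5.91×10⁻¹² F.
U₁ = 8.84×10⁻⁶ J.
Isolated ⇒ Q is held fixed. C₂ = 18.9 C₁ and U = Q²/(2C), so U₂/U₁ = C₁/C₂ = 0.0529.
U₂ = 0.0529 × 8.84×10⁻⁶ = 4.68×10⁻⁷ J.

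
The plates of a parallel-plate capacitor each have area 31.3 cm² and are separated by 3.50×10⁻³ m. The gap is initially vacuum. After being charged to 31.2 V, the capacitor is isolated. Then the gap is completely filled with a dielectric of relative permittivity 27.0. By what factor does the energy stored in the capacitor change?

Isolated ⇒ Q is held fixed.
C₂ = 27.0 C₁ and U = Q²/(2C), so U₂/U₁ = C₁/C₂ = 0.0370.

0.0370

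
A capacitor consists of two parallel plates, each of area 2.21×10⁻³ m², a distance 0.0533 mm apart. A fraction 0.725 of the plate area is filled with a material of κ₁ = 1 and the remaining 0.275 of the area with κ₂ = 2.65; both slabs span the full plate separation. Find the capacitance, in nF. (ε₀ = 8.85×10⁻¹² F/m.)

0.533 nF

Side-by-side slabs ⇒ two capacitors in parallel, each spanning the full gap.
C₁ = κ₁ε₀A₁/d = 1.00 × 8.85×10⁻¹² × 1.60×10⁻³ / 5.33×10⁻⁵ = 2.66×10⁻¹⁰ F.
C₂ = κ₂ε₀A₂/d = 2.65 × 8.85×10⁻¹² × 6.08×10⁻⁴ / 5.33×10⁻⁵ = 2.67×10⁻¹⁰ F.
C = C₁ + C₂ = 5.33×10⁻¹⁰ F.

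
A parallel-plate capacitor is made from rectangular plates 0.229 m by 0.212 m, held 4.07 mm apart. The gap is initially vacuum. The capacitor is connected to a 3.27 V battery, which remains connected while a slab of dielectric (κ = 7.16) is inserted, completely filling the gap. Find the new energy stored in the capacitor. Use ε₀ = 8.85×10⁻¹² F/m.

U ≈ 4.04 nJ

A = 0.229 × 0.212 m² = 4.85×10⁻² m².
Initially C₁ = ε₀A/d = 8.85×10⁻¹² × 4.85×10⁻² / 4.07×10⁻³ = 1.06×10⁻¹⁰ F.
U₁ = 5.64×10⁻¹⁰ J.
Battery connected ⇒ V is held fixed. C₂ = 7.16 C₁ and U = ½CV², so U₂/U₁ = C₂/C₁ = 7.16.
U₂ = 7.16 × 5.64×10⁻¹⁰ = 4.04×10⁻⁹ J.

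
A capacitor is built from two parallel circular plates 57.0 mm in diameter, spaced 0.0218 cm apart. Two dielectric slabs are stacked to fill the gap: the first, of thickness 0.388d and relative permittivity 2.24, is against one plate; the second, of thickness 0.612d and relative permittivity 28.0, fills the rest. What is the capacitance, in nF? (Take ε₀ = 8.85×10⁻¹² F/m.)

A = π(57.0/2 mm)² = 2.55×10⁻³ m².
Stacked slabs ⇒ two capacitors in series, each with the full plate area.
C₁ = κ₁ε₀A/d₁ = 2.24 × 8.85×10⁻¹² × 2.55×10⁻³ / 8.46×10⁻⁵ = 5.98×10⁻¹⁰ F.
C₂ = κ₂ε₀A/d₂ = 28.0 × 8.85×10⁻¹² × 2.55×10⁻³ / 1.33×10⁻⁴ = 4.74×10⁻⁹ F.
C = (1/C₁ + 1/C₂)⁻¹ = 5.31×10⁻¹⁰ F.

C ≈ 0.531 nF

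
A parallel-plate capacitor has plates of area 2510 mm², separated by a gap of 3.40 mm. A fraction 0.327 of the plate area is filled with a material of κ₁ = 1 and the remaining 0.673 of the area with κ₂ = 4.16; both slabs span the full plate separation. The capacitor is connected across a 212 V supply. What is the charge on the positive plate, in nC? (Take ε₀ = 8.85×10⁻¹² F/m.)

A = 2510 mm² = 2.51×10⁻³ m².
Side-by-side slabs ⇒ two capacitors in parallel, each spanning the full gap.
C₁ = κ₁ε₀A₁/d = 1.00 × 8.85×10⁻¹² × 8.21×10⁻⁴ / 3.40×10⁻³ = 2.14×10⁻¹² F.
C₂ = κ₂ε₀A₂/d = 4.16 × 8.85×10⁻¹² × 1.69×10⁻³ / 3.40×10⁻³ = 1.83×10⁻¹¹ F.
C = C₁ + C₂ = 2.04×10⁻¹¹ F.
Q = CV = 2.04×10⁻¹¹ × 212 = 4.33×10⁻⁹ C.

Q ≈ 4.33 nC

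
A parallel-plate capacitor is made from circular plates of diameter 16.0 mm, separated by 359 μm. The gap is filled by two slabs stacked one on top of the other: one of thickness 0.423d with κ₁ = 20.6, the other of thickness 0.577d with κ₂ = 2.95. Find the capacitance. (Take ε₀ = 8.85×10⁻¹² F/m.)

A = π(16.0/2 mm)² = 2.01×10⁻⁴ m².
Stacked slabs ⇒ two capacitors in series, each with the full plate area.
C₁ = κ₁ε₀A/d₁ = 20.6 × 8.85×10⁻¹² × 2.01×10⁻⁴ / 1.52×10⁻⁴ = 2.41×10⁻¹⁰ F.
C₂ = κ₂ε₀A/d₂ = 2.95 × 8.85×10⁻¹² × 2.01×10⁻⁴ / 2.07×10⁻⁴ = 2.53×10⁻¹¹ F.
C = (1/C₁ + 1/C₂)⁻¹ = 2.29×10⁻¹¹ F.

C ≈ 22.9 pF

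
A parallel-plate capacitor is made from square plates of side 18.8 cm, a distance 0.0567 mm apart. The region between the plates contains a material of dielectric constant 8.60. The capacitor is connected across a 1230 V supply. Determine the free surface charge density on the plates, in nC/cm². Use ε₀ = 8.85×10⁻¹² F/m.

165 nC/cm²

A = (18.8 cm)² = 3.53×10⁻² m².
C = κε₀A/d = 8.60 × 8.85×10⁻¹² × 3.53×10⁻² / 5.67×10⁻⁵ = 4.74×10⁻⁸ F.
σ = Q/A = CV/A = 4.74×10⁻⁸ × 1230 / 3.53×10⁻² = 1.65×10⁻³ C/m².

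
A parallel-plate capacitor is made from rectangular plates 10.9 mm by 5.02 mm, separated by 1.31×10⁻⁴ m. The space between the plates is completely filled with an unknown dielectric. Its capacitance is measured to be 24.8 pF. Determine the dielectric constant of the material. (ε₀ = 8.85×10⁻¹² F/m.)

6.71

A = 10.9 × 5.02 mm² = 5.47×10⁻⁵ m².
κ = Cd/(ε₀A) = 2.48×10⁻¹¹ × 1.31×10⁻⁴ / (8.85×10⁻¹² × 5.47×10⁻⁵) = 6.71.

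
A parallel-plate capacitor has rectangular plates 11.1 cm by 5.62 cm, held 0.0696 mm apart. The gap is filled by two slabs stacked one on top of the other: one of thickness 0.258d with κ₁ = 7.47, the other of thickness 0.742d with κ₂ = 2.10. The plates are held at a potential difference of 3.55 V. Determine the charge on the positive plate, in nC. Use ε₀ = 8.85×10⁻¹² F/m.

Q ≈ 7.26 nC

A = 11.1 × 5.62 cm² = 6.24×10⁻³ m².
Stacked slabs ⇒ two capacitors in series, each with the full plate area.
C₁ = κ₁ε₀A/d₁ = 7.47 × 8.85×10⁻¹² × 6.24×10⁻³ / 1.80×10⁻⁵ = 2.30×10⁻⁸ F.
C₂ = κ₂ε₀A/d₂ = 2.10 × 8.85×10⁻¹² × 6.24×10⁻³ / 5.16×10⁻⁵ = 2.24×10⁻⁹ F.
C = (1/C₁ + 1/C₂)⁻¹ = 2.05×10⁻⁹ F.
Q = CV = 2.05×10⁻⁹ × 3.55 = 7.26×10⁻⁹ C.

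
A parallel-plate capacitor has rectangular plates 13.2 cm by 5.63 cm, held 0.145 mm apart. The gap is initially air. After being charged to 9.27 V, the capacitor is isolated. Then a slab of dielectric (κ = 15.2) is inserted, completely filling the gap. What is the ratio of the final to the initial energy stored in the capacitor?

Isolated ⇒ Q is held fixed.
C₂ = 15.2 C₁ and U = Q²/(2C), so U₂/U₁ = C₁/C₂ = 0.0658.

U₂/U₁ ≈ 0.0658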